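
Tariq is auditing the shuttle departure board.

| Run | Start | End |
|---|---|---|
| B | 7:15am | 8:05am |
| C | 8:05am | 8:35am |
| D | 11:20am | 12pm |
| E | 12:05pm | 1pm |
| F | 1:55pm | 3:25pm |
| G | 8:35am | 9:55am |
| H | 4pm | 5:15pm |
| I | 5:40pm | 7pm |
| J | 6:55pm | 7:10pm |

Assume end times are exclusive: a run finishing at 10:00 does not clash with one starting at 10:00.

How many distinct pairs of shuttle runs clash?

Sorted by start: B, C, G, D, E, F, H, I, J.
C starts exactly when B ends (back-to-back, no overlap), so B has no further overlaps.
G starts exactly when C ends (back-to-back, no overlap), so C has no further overlaps.
D starts after G ends, so G has no further overlaps.
E starts after D ends, so D has no further overlaps.
F starts after E ends, so E has no further overlaps.
H starts after F ends, so F has no further overlaps.
I starts after H ends, so H has no further overlaps.
J starts before I ends → I and J overlap.
Overlapping pairs: I & J — 1 in total.

1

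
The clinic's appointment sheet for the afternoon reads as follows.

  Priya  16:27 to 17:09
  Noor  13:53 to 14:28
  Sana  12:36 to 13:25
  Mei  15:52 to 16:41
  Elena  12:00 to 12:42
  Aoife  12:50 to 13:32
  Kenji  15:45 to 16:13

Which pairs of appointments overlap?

Aoife & Sana, Elena & Sana, Kenji & Mei, Mei & Priya

Sorted by start: Elena, Sana, Aoife, Noor, Kenji, Mei, Priya.
Sana starts before Elena ends → Elena and Sana overlap.
Aoife starts after Elena ends, so Elena has no further overlaps.
Aoife starts before Sana ends → Sana and Aoife overlap.
Noor starts after Sana ends, so Sana has no further overlaps.
Noor starts after Aoife ends, so Aoife has no further overlaps.
Kenji starts after Noor ends, so Noor has no further overlaps.
Mei starts before Kenji ends → Kenji and Mei overlap.
Priya starts after Kenji ends.
Priya starts before Mei ends → Mei and Priya overlap.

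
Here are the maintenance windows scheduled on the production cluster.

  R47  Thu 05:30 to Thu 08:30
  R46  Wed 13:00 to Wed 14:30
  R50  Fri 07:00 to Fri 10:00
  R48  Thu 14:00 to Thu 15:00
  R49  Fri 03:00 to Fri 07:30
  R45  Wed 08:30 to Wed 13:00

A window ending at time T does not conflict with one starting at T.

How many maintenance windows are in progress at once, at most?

2

Sweep the timeline, counting +1 at each start and −1 at each end (ends before starts at a tie):
Wed 08:30 start R45 → 1
Wed 13:00 end R45 → 0
Wed 13:00 start R46 → 1
Wed 14:30 end R46 → 0
Thu 05:30 start R47 → 1
Thu 08:30 end R47 → 0
Thu 14:00 start R48 → 1
Thu 15:00 end R48 → 0
Fri 03:00 start R49 → 1
Fri 07:00 start R50 → 2
Fri 07:30 end R49 → 1
Fri 10:00 end R50 → 0
Peak is 2, at Fri 07:00 (R49, R50).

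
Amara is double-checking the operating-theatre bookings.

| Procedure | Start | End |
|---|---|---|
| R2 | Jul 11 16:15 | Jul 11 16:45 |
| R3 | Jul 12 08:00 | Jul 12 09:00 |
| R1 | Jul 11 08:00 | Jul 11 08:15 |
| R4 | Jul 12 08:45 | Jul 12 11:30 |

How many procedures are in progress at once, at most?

2

Sweep the timeline, counting +1 at each start and −1 at each end (ends before starts at a tie):
Jul 11 08:00 start R1 → 1
Jul 11 08:15 end R1 → 0
Jul 11 16:15 start R2 → 1
Jul 11 16:45 end R2 → 0
Jul 12 08:00 start R3 → 1
Jul 12 08:45 start R4 → 2
Jul 12 09:00 end R3 → 1
Jul 12 11:30 end R4 → 0
Peak is 2, at Jul 12 08:45 (R3, R4).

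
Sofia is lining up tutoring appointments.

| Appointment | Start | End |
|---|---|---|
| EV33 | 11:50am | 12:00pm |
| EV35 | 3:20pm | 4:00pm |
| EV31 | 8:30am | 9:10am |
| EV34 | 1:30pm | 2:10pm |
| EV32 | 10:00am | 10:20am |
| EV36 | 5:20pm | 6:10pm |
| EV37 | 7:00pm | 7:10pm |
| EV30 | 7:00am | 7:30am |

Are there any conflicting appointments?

Sorted by start: EV30, EV31, EV32, EV33, EV34, EV35, EV36, EV37.
EV31 starts after EV30 ends, so EV30 has no further overlaps.
EV32 starts after EV31 ends, so EV31 has no further overlaps.
EV33 starts after EV32 ends, so EV32 has no further overlaps.
EV34 starts after EV33 ends, so EV33 has no further overlaps.
EV35 starts after EV34 ends, so EV34 has no further overlaps.
EV36 starts after EV35 ends, so EV35 has no further overlaps.
EV37 starts after EV36 ends.
Every pair is clear; the schedule has no overlaps.

No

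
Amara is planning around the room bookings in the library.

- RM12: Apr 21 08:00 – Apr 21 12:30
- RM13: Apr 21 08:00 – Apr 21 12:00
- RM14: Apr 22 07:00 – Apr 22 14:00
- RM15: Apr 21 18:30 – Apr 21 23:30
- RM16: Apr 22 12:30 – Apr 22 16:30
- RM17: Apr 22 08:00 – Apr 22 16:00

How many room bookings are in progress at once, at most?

3

Sort all start/end points and keep a running count:
Apr 21 08:00 start RM12 → 1
Apr 21 08:00 start RM13 → 2
Apr 21 12:00 end RM13 → 1
Apr 21 12:30 end RM12 → 0
Apr 21 18:30 start RM15 → 1
Apr 21 23:30 end RM15 → 0
Apr 22 07:00 start RM14 → 1
Apr 22 08:00 start RM17 → 2
Apr 22 12:30 start RM16 → 3
Apr 22 14:00 end RM14 → 2
Apr 22 16:00 end RM17 → 1
Apr 22 16:30 end RM16 → 0
Peak is 3, at Apr 22 12:30 (RM14, RM16, RM17).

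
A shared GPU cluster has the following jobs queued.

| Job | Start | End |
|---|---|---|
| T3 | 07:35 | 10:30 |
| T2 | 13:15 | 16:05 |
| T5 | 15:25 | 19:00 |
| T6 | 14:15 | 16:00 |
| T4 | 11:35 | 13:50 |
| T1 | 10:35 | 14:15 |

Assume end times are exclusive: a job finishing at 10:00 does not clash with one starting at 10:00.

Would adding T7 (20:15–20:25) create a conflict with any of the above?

T3: ends 10:30 at or before T7 starts 20:15 → clear.
T1: ends 14:15 at or before T7 starts 20:15 → clear.
T4: ends 13:50 at or before T7 starts 20:15 → clear.
T2: ends 16:05 at or before T7 starts 20:15 → clear.
T6: ends 16:00 at or before T7 starts 20:15 → clear.
T5: ends 19:00 at or before T7 starts 20:15 → clear.

No — it doesn't clash with anything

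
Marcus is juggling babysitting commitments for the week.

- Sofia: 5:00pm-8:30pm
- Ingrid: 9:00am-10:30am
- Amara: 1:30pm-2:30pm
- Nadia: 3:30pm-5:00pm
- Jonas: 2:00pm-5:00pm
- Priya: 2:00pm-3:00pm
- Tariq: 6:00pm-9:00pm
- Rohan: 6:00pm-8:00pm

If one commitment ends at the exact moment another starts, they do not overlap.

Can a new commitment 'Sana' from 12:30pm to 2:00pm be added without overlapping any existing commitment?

Ingrid: ends 10:30am at or before Sana starts 12:30pm → clear.
Amara: starts 1:30pm before Sana ends 2:00pm, and ends 2:30pm after Sana starts 12:30pm → overlap.
Jonas: starts 2:00pm at or after Sana ends 2:00pm → clear.
Priya: starts 2:00pm at or after Sana ends 2:00pm → clear.
Nadia: starts 3:30pm at or after Sana ends 2:00pm → clear.
Sofia: starts 5:00pm at or after Sana ends 2:00pm → clear.
Tariq: starts 6:00pm at or after Sana ends 2:00pm → clear.
Rohan: starts 6:00pm at or after Sana ends 2:00pm → clear.
Sana overlaps Amara.

No — it overlaps Amara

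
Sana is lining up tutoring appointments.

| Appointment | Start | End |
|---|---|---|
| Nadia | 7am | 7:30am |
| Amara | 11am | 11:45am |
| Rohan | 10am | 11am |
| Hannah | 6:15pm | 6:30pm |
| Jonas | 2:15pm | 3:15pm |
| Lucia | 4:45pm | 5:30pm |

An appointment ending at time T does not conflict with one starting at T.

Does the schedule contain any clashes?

Sorted by start: Nadia, Rohan, Amara, Jonas, Lucia, Hannah.
Rohan starts after Nadia ends; Nadia is clear from here.
Amara starts exactly when Rohan ends (back-to-back, no overlap); Rohan is clear from here.
Jonas starts after Amara ends; Amara is clear from here.
Lucia starts after Jonas ends; Jonas is clear from here.
Hannah starts after Lucia ends.
Every pair is clear; the schedule has no overlaps.

No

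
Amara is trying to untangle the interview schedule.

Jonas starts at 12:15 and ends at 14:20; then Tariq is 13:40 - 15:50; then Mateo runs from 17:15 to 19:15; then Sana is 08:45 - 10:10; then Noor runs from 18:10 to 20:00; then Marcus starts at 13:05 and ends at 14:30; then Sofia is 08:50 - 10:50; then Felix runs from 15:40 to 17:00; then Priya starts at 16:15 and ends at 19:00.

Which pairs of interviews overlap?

Sorted by start: Sana, Sofia, Jonas, Marcus, Tariq, Felix, Priya, Mateo, Noor.
Sofia starts before Sana ends → Sana and Sofia overlap.
Jonas starts after Sana ends — done with Sana.
Jonas starts after Sofia ends — done with Sofia.
Marcus starts before Jonas ends → Jonas and Marcus overlap.
Tariq starts before Jonas ends → Jonas and Tariq overlap.
Felix starts after Jonas ends — done with Jonas.
Tariq starts before Marcus ends → Marcus and Tariq overlap.
Felix starts after Marcus ends — done with Marcus.
Felix starts before Tariq ends → Tariq and Felix overlap.
Priya starts after Tariq ends — done with Tariq.
Priya starts before Felix ends → Felix and Priya overlap.
Mateo starts after Felix ends — done with Felix.
Mateo starts before Priya ends → Priya and Mateo overlap.
Noor starts before Priya ends → Priya and Noor overlap.
Noor starts before Mateo ends → Mateo and Noor overlap.

Felix & Priya, Felix & Tariq, Jonas & Marcus, Jonas & Tariq, Marcus & Tariq, Mateo & Noor, Mateo & Priya, Noor & Priya, Sana & Sofia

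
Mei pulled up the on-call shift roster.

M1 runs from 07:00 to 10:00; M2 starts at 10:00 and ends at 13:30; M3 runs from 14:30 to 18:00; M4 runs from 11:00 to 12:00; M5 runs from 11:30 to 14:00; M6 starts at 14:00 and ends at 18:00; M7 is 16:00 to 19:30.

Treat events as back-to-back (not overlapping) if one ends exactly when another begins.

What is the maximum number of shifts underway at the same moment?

Sweep the timeline, counting +1 at each start and −1 at each end (ends before starts at a tie):
07:00 start M1 → 1
10:00 end M1 → 0
10:00 start M2 → 1
11:00 start M4 → 2
11:30 start M5 → 3
12:00 end M4 → 2
13:30 end M2 → 1
14:00 end M5 → 0
14:00 start M6 → 1
14:30 start M3 → 2
16:00 start M7 → 3
18:00 end M3 → 2
18:00 end M6 → 1
19:30 end M7 → 0
Peak is 3, at 11:30 (M2, M4, M5).

3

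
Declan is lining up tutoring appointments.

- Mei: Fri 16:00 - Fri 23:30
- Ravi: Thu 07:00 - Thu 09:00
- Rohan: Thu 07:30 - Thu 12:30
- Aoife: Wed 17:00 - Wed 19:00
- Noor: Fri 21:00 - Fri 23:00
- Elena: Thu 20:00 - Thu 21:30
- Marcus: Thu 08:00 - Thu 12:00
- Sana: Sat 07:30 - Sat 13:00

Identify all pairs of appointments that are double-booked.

Sorted by start: Aoife, Ravi, Rohan, Marcus, Elena, Mei, Noor, Sana.
Ravi starts after Aoife ends; Aoife is clear from here.
Rohan starts before Ravi ends → Ravi and Rohan overlap.
Marcus starts before Ravi ends → Ravi and Marcus overlap.
Elena starts after Ravi ends; Ravi is clear from here.
Marcus starts before Rohan ends → Rohan and Marcus overlap.
Elena starts after Rohan ends; Rohan is clear from here.
Elena starts after Marcus ends; Marcus is clear from here.
Mei starts after Elena ends; Elena is clear from here.
Noor starts before Mei ends → Mei and Noor overlap.
Sana starts after Mei ends.
Sana starts after Noor ends.

Marcus & Ravi, Marcus & Rohan, Mei & Noor, Ravi & Rohan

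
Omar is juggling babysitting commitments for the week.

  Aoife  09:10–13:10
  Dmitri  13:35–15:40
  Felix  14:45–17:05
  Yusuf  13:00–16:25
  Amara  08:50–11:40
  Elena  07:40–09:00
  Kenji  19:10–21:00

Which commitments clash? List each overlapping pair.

Sorted by start: Elena, Amara, Aoife, Yusuf, Dmitri, Felix, Kenji.
Amara starts before Elena ends → Elena and Amara overlap.
Aoife starts after Elena ends, so nothing later overlaps Elena either.
Aoife starts before Amara ends → Amara and Aoife overlap.
Yusuf starts after Amara ends, so nothing later overlaps Amara either.
Yusuf starts before Aoife ends → Aoife and Yusuf overlap.
Dmitri starts after Aoife ends, so nothing later overlaps Aoife either.
Dmitri starts before Yusuf ends → Yusuf and Dmitri overlap.
Felix starts before Yusuf ends → Yusuf and Felix overlap.
Kenji starts after Yusuf ends.
Felix starts before Dmitri ends → Dmitri and Felix overlap.
Kenji starts after Dmitri ends.
Kenji starts after Felix ends.

Amara & Aoife, Amara & Elena, Aoife & Yusuf, Dmitri & Felix, Dmitri & Yusuf, Felix & Yusuf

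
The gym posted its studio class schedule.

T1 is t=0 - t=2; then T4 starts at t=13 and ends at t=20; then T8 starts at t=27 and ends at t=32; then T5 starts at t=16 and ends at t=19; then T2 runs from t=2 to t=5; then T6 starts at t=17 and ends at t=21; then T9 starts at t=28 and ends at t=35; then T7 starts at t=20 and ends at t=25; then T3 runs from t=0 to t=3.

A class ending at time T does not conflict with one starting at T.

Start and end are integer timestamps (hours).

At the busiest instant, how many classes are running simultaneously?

3

Walk through starts and ends in time order (an end at T is processed before a start at T):
t=0 start T1 → 1
t=0 start T3 → 2
t=2 end T1 → 1
t=2 start T2 → 2
t=3 end T3 → 1
t=5 end T2 → 0
t=13 start T4 → 1
t=16 start T5 → 2
t=17 start T6 → 3
t=19 end T5 → 2
t=20 end T4 → 1
t=20 start T7 → 2
t=21 end T6 → 1
t=25 end T7 → 0
t=27 start T8 → 1
t=28 start T9 → 2
t=32 end T8 → 1
t=35 end T9 → 0
Peak is 3, at t=17 (T4, T5, T6).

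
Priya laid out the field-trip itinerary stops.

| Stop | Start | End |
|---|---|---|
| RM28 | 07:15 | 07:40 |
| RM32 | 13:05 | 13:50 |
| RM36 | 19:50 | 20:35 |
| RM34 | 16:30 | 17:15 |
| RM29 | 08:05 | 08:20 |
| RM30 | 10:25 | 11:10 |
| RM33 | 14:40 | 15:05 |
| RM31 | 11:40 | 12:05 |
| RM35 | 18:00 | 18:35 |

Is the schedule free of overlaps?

Yes

Two intervals overlap when each starts before the other ends.
Sorted by start: RM28, RM29, RM30, RM31, RM32, RM33, RM34, RM35, RM36.
RM29 starts after RM28 ends, so nothing later overlaps RM28 either.
RM30 starts after RM29 ends, so nothing later overlaps RM29 either.
RM31 starts after RM30 ends, so nothing later overlaps RM30 either.
RM32 starts after RM31 ends, so nothing later overlaps RM31 either.
RM33 starts after RM32 ends, so nothing later overlaps RM32 either.
RM34 starts after RM33 ends, so nothing later overlaps RM33 either.
RM35 starts after RM34 ends, so nothing later overlaps RM34 either.
RM36 starts after RM35 ends.
Every pair is clear; the schedule has no overlaps.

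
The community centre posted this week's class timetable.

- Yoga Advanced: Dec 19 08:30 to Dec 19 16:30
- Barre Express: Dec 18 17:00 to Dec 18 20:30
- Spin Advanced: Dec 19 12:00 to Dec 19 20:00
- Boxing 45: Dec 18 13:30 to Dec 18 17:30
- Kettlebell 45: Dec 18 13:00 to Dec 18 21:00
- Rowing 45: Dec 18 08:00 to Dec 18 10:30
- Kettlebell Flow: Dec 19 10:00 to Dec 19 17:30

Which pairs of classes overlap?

Barre Express & Boxing 45, Barre Express & Kettlebell 45, Boxing 45 & Kettlebell 45, Kettlebell Flow & Spin Advanced, Kettlebell Flow & Yoga Advanced, Spin Advanced & Yoga Advanced

Sorted by start: Rowing 45, Kettlebell 45, Boxing 45, Barre Express, Yoga Advanced, Kettlebell Flow, Spin Advanced.
Kettlebell 45 starts after Rowing 45 ends — done with Rowing 45.
Boxing 45 starts before Kettlebell 45 ends → Kettlebell 45 and Boxing 45 overlap.
Barre Express starts before Kettlebell 45 ends → Kettlebell 45 and Barre Express overlap.
Yoga Advanced starts after Kettlebell 45 ends — done with Kettlebell 45.
Barre Express starts before Boxing 45 ends → Boxing 45 and Barre Express overlap.
Yoga Advanced starts after Boxing 45 ends — done with Boxing 45.
Yoga Advanced starts after Barre Express ends — done with Barre Express.
Kettlebell Flow starts before Yoga Advanced ends → Yoga Advanced and Kettlebell Flow overlap.
Spin Advanced starts before Yoga Advanced ends → Yoga Advanced and Spin Advanced overlap.
Spin Advanced starts before Kettlebell Flow ends → Kettlebell Flow and Spin Advanced overlap.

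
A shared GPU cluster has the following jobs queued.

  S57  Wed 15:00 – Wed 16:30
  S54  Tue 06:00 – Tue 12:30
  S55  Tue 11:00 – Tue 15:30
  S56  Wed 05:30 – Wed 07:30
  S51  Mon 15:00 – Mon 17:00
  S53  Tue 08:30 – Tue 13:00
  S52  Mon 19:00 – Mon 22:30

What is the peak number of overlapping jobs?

Sweep the timeline, counting +1 at each start and −1 at each end (ends before starts at a tie):
Mon 15:00 start S51 → 1
Mon 17:00 end S51 → 0
Mon 19:00 start S52 → 1
Mon 22:30 end S52 → 0
Tue 06:00 start S54 → 1
Tue 08:30 start S53 → 2
Tue 11:00 start S55 → 3
Tue 12:30 end S54 → 2
Tue 13:00 end S53 → 1
Tue 15:30 end S55 → 0
Wed 05:30 start S56 → 1
Wed 07:30 end S56 → 0
Wed 15:00 start S57 → 1
Wed 16:30 end S57 → 0
Peak is 3, at Tue 11:00 (S53, S54, S55).

3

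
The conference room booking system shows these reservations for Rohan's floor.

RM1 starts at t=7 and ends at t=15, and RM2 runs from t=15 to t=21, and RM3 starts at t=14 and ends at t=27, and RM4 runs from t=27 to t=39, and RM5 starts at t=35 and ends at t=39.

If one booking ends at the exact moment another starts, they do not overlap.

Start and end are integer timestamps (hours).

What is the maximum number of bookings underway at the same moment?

Sort all start/end points and keep a running count:
t=7 start RM1 → 1
t=14 start RM3 → 2
t=15 end RM1 → 1
t=15 start RM2 → 2
t=21 end RM2 → 1
t=27 end RM3 → 0
t=27 start RM4 → 1
t=35 start RM5 → 2
t=39 end RM4 → 1
t=39 end RM5 → 0
Peak is 2, at t=14 (RM1, RM3).

2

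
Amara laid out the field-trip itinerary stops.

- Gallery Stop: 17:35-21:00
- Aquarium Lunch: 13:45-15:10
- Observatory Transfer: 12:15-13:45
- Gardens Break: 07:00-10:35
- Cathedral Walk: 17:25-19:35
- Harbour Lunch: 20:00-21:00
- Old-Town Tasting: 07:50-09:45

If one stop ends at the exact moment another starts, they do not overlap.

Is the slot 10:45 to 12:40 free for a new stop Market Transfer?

No — it overlaps Observatory Transfer

Gardens Break: ends 10:35 at or before Market Transfer starts 10:45 → clear.
Old-Town Tasting: ends 09:45 at or before Market Transfer starts 10:45 → clear.
Observatory Transfer: starts 12:15 before Market Transfer ends 12:40, and ends 13:45 after Market Transfer starts 10:45 → overlap.
Aquarium Lunch: starts 13:45 at or after Market Transfer ends 12:40 → clear.
Cathedral Walk: starts 17:25 at or after Market Transfer ends 12:40 → clear.
Gallery Stop: starts 17:35 at or after Market Transfer ends 12:40 → clear.
Harbour Lunch: starts 20:00 at or after Market Transfer ends 12:40 → clear.
Market Transfer overlaps Observatory Transfer.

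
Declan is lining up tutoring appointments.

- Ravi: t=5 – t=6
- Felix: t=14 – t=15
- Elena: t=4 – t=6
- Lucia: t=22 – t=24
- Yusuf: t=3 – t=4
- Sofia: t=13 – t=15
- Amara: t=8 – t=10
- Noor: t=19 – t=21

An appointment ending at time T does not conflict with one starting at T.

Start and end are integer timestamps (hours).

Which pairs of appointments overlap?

Elena & Ravi, Felix & Sofia

Sorted by start: Yusuf, Elena, Ravi, Amara, Sofia, Felix, Noor, Lucia.
Elena starts exactly when Yusuf ends (back-to-back, no overlap), so Yusuf has no further overlaps.
Ravi starts before Elena ends → Elena and Ravi overlap.
Amara starts after Elena ends, so Elena has no further overlaps.
Amara starts after Ravi ends, so Ravi has no further overlaps.
Sofia starts after Amara ends, so Amara has no further overlaps.
Felix starts before Sofia ends → Sofia and Felix overlap.
Noor starts after Sofia ends, so Sofia has no further overlaps.
Noor starts after Felix ends, so Felix has no further overlaps.
Lucia starts after Noor ends.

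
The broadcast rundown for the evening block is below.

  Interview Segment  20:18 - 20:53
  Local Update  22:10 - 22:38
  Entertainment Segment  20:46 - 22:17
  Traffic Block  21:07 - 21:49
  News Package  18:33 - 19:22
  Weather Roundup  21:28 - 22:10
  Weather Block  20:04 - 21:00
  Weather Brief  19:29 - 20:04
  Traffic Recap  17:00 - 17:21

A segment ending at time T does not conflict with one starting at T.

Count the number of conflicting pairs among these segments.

7

Sorted by start: Traffic Recap, News Package, Weather Brief, Weather Block, Interview Segment, Entertainment Segment, Traffic Block, Weather Roundup, Local Update.
News Package starts after Traffic Recap ends, so Traffic Recap has no further overlaps.
Weather Brief starts after News Package ends, so News Package has no further overlaps.
Weather Block starts exactly when Weather Brief ends (back-to-back, no overlap), so Weather Brief has no further overlaps.
Interview Segment starts before Weather Block ends → Weather Block and Interview Segment overlap.
Entertainment Segment starts before Weather Block ends → Weather Block and Entertainment Segment overlap.
Traffic Block starts after Weather Block ends, so Weather Block has no further overlaps.
Entertainment Segment starts before Interview Segment ends → Interview Segment and Entertainment Segment overlap.
Traffic Block starts after Interview Segment ends, so Interview Segment has no further overlaps.
Traffic Block starts before Entertainment Segment ends → Entertainment Segment and Traffic Block overlap.
Weather Roundup starts before Entertainment Segment ends → Entertainment Segment and Weather Roundup overlap.
Local Update starts before Entertainment Segment ends → Entertainment Segment and Local Update overlap.
Weather Roundup starts before Traffic Block ends → Traffic Block and Weather Roundup overlap.
Local Update starts after Traffic Block ends.
Local Update starts exactly when Weather Roundup ends (back-to-back, no overlap).
Overlapping pairs: Entertainment Segment & Interview Segment, Entertainment Segment & Local Update, Entertainment Segment & Traffic Block, Entertainment Segment & Weather Block, Entertainment Segment & Weather Roundup, Interview Segment & Weather Block, Traffic Block & Weather Roundup — 7 in total.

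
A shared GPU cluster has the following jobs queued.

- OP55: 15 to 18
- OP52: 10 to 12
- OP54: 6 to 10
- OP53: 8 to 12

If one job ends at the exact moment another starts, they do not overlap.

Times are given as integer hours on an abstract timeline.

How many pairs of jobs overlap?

Sorted by start: OP54, OP53, OP52, OP55.
OP53 starts before OP54 ends → OP54 and OP53 overlap.
OP52 starts exactly when OP54 ends (back-to-back, no overlap), so nothing later overlaps OP54 either.
OP52 starts before OP53 ends → OP53 and OP52 overlap.
OP55 starts after OP53 ends.
OP55 starts after OP52 ends.
Overlapping pairs: OP52 & OP53, OP53 & OP54 — 2 in total.

2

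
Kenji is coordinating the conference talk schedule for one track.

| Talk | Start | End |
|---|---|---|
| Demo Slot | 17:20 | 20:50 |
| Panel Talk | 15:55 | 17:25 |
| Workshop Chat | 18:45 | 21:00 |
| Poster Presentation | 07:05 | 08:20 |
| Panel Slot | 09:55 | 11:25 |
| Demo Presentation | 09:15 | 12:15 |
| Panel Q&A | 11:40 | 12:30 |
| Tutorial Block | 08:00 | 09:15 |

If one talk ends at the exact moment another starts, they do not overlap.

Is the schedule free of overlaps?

No

Sorted by start: Poster Presentation, Tutorial Block, Demo Presentation, Panel Slot, Panel Q&A, Panel Talk, Demo Slot, Workshop Chat.
Tutorial Block starts before Poster Presentation ends → Poster Presentation and Tutorial Block overlap.
That's a conflict, so the schedule is not conflict-free.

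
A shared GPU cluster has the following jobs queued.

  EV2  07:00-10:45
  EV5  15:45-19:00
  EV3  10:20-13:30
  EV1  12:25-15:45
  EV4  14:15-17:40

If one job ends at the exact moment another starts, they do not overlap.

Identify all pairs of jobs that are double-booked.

Check each pair: they overlap iff neither finishes before the other starts.
Sorted by start: EV2, EV3, EV1, EV4, EV5.
EV3 starts before EV2 ends → EV2 and EV3 overlap.
EV1 starts after EV2 ends; EV2 is clear from here.
EV1 starts before EV3 ends → EV3 and EV1 overlap.
EV4 starts after EV3 ends; EV3 is clear from here.
EV4 starts before EV1 ends → EV1 and EV4 overlap.
EV5 starts exactly when EV1 ends (back-to-back, no overlap).
EV5 starts before EV4 ends → EV4 and EV5 overlap.

EV1 & EV3, EV1 & EV4, EV2 & EV3, EV4 & EV5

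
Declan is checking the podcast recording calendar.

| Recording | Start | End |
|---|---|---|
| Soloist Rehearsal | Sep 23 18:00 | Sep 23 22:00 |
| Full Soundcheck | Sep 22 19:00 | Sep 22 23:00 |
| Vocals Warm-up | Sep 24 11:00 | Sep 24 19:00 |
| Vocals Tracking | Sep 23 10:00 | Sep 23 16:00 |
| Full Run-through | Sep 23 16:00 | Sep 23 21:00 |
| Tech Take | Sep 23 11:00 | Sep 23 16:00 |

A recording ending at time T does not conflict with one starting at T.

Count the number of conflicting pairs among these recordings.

2

Sorted by start: Full Soundcheck, Vocals Tracking, Tech Take, Full Run-through, Soloist Rehearsal, Vocals Warm-up.
Vocals Tracking starts after Full Soundcheck ends — done with Full Soundcheck.
Tech Take starts before Vocals Tracking ends → Vocals Tracking and Tech Take overlap.
Full Run-through starts exactly when Vocals Tracking ends (back-to-back, no overlap) — done with Vocals Tracking.
Full Run-through starts exactly when Tech Take ends (back-to-back, no overlap) — done with Tech Take.
Soloist Rehearsal starts before Full Run-through ends → Full Run-through and Soloist Rehearsal overlap.
Vocals Warm-up starts after Full Run-through ends.
Vocals Warm-up starts after Soloist Rehearsal ends.
Overlapping pairs: Full Run-through & Soloist Rehearsal, Tech Take & Vocals Tracking — 2 in total.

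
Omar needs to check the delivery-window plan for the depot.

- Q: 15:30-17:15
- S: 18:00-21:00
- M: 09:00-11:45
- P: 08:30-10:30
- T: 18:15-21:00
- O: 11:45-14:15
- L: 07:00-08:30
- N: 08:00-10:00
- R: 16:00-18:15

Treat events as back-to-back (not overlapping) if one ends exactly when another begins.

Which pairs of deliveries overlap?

Sorted by start: L, N, P, M, O, Q, R, S, T.
N starts before L ends → L and N overlap.
P starts exactly when L ends (back-to-back, no overlap), so L has no further overlaps.
P starts before N ends → N and P overlap.
M starts before N ends → N and M overlap.
O starts after N ends, so N has no further overlaps.
M starts before P ends → P and M overlap.
O starts after P ends, so P has no further overlaps.
O starts exactly when M ends (back-to-back, no overlap), so M has no further overlaps.
Q starts after O ends, so O has no further overlaps.
R starts before Q ends → Q and R overlap.
S starts after Q ends, so Q has no further overlaps.
S starts before R ends → R and S overlap.
T starts exactly when R ends (back-to-back, no overlap).
T starts before S ends → S and T overlap.

L & N, M & N, M & P, N & P, Q & R, R & S, S & T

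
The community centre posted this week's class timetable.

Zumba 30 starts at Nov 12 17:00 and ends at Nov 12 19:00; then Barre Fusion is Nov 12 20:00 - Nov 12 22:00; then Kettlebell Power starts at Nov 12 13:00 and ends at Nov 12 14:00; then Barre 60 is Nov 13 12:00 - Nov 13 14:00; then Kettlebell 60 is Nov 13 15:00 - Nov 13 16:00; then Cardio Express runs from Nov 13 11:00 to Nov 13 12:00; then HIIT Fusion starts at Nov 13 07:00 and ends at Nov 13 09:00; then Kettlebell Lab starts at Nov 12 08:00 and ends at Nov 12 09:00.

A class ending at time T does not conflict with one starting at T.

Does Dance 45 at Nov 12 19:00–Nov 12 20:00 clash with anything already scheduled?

Kettlebell Lab: ends Nov 12 09:00 at or before Dance 45 starts Nov 12 19:00 → clear.
Kettlebell Power: ends Nov 12 14:00 at or before Dance 45 starts Nov 12 19:00 → clear.
Zumba 30: ends Nov 12 19:00 at or before Dance 45 starts Nov 12 19:00 → clear.
Barre Fusion: starts Nov 12 20:00 at or after Dance 45 ends Nov 12 20:00 → clear.
HIIT Fusion: starts Nov 13 07:00 at or after Dance 45 ends Nov 12 20:00 → clear.
Cardio Express: starts Nov 13 11:00 at or after Dance 45 ends Nov 12 20:00 → clear.
Barre 60: starts Nov 13 12:00 at or after Dance 45 ends Nov 12 20:00 → clear.
Kettlebell 60: starts Nov 13 15:00 at or after Dance 45 ends Nov 12 20:00 → clear.

No — it doesn't clash with anything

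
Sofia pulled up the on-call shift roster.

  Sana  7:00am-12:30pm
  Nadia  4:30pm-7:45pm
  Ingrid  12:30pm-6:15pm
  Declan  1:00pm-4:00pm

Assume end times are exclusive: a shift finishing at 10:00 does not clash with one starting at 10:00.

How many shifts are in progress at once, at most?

Sweep the timeline, counting +1 at each start and −1 at each end (ends before starts at a tie):
7:00am start Sana → 1
12:30pm end Sana → 0
12:30pm start Ingrid → 1
1:00pm start Declan → 2
4:00pm end Declan → 1
4:30pm start Nadia → 2
6:15pm end Ingrid → 1
7:45pm end Nadia → 0
Peak is 2, at 1:00pm (Declan, Ingrid).

2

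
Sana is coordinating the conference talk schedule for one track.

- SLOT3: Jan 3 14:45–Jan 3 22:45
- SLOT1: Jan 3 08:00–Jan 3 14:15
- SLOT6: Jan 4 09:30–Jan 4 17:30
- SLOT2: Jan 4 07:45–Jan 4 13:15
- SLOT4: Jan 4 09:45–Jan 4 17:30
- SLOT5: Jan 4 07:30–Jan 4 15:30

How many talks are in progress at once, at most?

Sort all start/end points and keep a running count:
Jan 3 08:00 start SLOT1 → 1
Jan 3 14:15 end SLOT1 → 0
Jan 3 14:45 start SLOT3 → 1
Jan 3 22:45 end SLOT3 → 0
Jan 4 07:30 start SLOT5 → 1
Jan 4 07:45 start SLOT2 → 2
Jan 4 09:30 start SLOT6 → 3
Jan 4 09:45 start SLOT4 → 4
Jan 4 13:15 end SLOT2 → 3
Jan 4 15:30 end SLOT5 → 2
Jan 4 17:30 end SLOT4 → 1
Jan 4 17:30 end SLOT6 → 0
Peak is 4, at Jan 4 09:45 (SLOT2, SLOT4, SLOT5, SLOT6).

4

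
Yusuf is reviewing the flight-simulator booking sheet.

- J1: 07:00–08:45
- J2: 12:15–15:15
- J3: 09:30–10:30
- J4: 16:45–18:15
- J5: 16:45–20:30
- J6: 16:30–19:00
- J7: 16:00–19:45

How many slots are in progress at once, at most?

4

Sweep the timeline, counting +1 at each start and −1 at each end (ends before starts at a tie):
07:00 start J1 → 1
08:45 end J1 → 0
09:30 start J3 → 1
10:30 end J3 → 0
12:15 start J2 → 1
15:15 end J2 → 0
16:00 start J7 → 1
16:30 start J6 → 2
16:45 start J4 → 3
16:45 start J5 → 4
18:15 end J4 → 3
19:00 end J6 → 2
19:45 end J7 → 1
20:30 end J5 → 0
Peak is 4, at 16:45 (J4, J5, J6, J7).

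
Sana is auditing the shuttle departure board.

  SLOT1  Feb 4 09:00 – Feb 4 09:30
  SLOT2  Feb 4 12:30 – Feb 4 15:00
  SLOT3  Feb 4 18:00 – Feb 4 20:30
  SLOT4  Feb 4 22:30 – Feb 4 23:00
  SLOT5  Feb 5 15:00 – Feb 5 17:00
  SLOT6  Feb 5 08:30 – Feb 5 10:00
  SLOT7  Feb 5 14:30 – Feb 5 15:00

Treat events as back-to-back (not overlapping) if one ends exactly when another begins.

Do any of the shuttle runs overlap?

Sorted by start: SLOT1, SLOT2, SLOT3, SLOT4, SLOT6, SLOT7, SLOT5.
SLOT2 starts after SLOT1 ends, so SLOT1 has no further overlaps.
SLOT3 starts after SLOT2 ends, so SLOT2 has no further overlaps.
SLOT4 starts after SLOT3 ends, so SLOT3 has no further overlaps.
SLOT6 starts after SLOT4 ends, so SLOT4 has no further overlaps.
SLOT7 starts after SLOT6 ends, so SLOT6 has no further overlaps.
SLOT5 starts exactly when SLOT7 ends (back-to-back, no overlap).
Every pair is clear; the schedule has no overlaps.

No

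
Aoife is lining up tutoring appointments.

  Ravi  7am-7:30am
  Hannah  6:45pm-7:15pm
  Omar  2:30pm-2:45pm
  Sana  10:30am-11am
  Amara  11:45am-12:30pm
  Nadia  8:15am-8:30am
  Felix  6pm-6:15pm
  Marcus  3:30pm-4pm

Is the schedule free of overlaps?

Check each pair: they overlap iff neither finishes before the other starts.
Sorted by start: Ravi, Nadia, Sana, Amara, Omar, Marcus, Felix, Hannah.
Nadia starts after Ravi ends, so Ravi has no further overlaps.
Sana starts after Nadia ends, so Nadia has no further overlaps.
Amara starts after Sana ends, so Sana has no further overlaps.
Omar starts after Amara ends, so Amara has no further overlaps.
Marcus starts after Omar ends, so Omar has no further overlaps.
Felix starts after Marcus ends, so Marcus has no further overlaps.
Hannah starts after Felix ends.
Every pair is clear; the schedule has no overlaps.

Yes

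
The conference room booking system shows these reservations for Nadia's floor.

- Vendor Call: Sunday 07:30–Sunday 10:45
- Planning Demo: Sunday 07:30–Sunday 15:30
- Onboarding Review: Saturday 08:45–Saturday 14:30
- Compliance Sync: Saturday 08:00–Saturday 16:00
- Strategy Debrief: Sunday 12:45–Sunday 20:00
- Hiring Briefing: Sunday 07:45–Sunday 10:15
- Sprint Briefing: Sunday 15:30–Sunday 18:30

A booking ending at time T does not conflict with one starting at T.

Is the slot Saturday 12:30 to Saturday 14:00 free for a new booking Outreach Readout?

Compliance Sync: starts Saturday 08:00 before Outreach Readout ends Saturday 14:00, and ends Saturday 16:00 after Outreach Readout starts Saturday 12:30 → overlap.
Onboarding Review: starts Saturday 08:45 before Outreach Readout ends Saturday 14:00, and ends Saturday 14:30 after Outreach Readout starts Saturday 12:30 → overlap.
Vendor Call: starts Sunday 07:30 at or after Outreach Readout ends Saturday 14:00 → clear.
Planning Demo: starts Sunday 07:30 at or after Outreach Readout ends Saturday 14:00 → clear.
Hiring Briefing: starts Sunday 07:45 at or after Outreach Readout ends Saturday 14:00 → clear.
Strategy Debrief: starts Sunday 12:45 at or after Outreach Readout ends Saturday 14:00 → clear.
Sprint Briefing: starts Sunday 15:30 at or after Outreach Readout ends Saturday 14:00 → clear.
Outreach Readout overlaps Compliance Sync, Onboarding Review.

No — it overlaps Compliance Sync, Onboarding Review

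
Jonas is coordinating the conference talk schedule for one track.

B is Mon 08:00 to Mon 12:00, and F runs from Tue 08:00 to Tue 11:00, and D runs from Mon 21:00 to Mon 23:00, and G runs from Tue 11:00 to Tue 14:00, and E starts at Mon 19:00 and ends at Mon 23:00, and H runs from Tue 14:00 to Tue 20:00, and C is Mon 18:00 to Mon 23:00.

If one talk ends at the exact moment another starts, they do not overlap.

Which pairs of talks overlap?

C & D, C & E, D & E

Sorted by start: B, C, E, D, F, G, H.
C starts after B ends; B is clear from here.
E starts before C ends → C and E overlap.
D starts before C ends → C and D overlap.
F starts after C ends; C is clear from here.
D starts before E ends → E and D overlap.
F starts after E ends; E is clear from here.
F starts after D ends; D is clear from here.
G starts exactly when F ends (back-to-back, no overlap); F is clear from here.
H starts exactly when G ends (back-to-back, no overlap).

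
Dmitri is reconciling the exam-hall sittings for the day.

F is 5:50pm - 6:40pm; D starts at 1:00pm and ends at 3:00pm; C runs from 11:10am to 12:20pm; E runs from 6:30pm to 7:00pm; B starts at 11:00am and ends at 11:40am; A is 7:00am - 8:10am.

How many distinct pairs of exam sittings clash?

Sorted by start: A, B, C, D, F, E.
B starts after A ends — done with A.
C starts before B ends → B and C overlap.
D starts after B ends — done with B.
D starts after C ends — done with C.
F starts after D ends — done with D.
E starts before F ends → F and E overlap.
Overlapping pairs: B & C, E & F — 2 in total.

2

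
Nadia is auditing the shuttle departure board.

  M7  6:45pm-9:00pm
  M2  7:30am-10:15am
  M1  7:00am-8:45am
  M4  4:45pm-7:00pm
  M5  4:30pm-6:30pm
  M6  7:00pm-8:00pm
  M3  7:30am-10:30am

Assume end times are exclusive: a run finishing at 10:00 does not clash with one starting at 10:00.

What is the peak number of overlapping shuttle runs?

Sort all start/end points and keep a running count:
7:00am start M1 → 1
7:30am start M2 → 2
7:30am start M3 → 3
8:45am end M1 → 2
10:15am end M2 → 1
10:30am end M3 → 0
4:30pm start M5 → 1
4:45pm start M4 → 2
6:30pm end M5 → 1
6:45pm start M7 → 2
7:00pm end M4 → 1
7:00pm start M6 → 2
8:00pm end M6 → 1
9:00pm end M7 → 0
Peak is 3, at 7:30am (M1, M2, M3).

3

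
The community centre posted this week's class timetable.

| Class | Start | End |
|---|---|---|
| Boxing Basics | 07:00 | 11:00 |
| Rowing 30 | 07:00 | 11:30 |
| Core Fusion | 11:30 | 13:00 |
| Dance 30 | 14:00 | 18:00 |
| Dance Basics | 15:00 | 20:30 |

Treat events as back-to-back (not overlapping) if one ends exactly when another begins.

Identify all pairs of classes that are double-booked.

Boxing Basics & Rowing 30, Dance 30 & Dance Basics

Sorted by start: Boxing Basics, Rowing 30, Core Fusion, Dance 30, Dance Basics.
Rowing 30 starts before Boxing Basics ends → Boxing Basics and Rowing 30 overlap.
Core Fusion starts after Boxing Basics ends — done with Boxing Basics.
Core Fusion starts exactly when Rowing 30 ends (back-to-back, no overlap) — done with Rowing 30.
Dance 30 starts after Core Fusion ends — done with Core Fusion.
Dance Basics starts before Dance 30 ends → Dance 30 and Dance Basics overlap.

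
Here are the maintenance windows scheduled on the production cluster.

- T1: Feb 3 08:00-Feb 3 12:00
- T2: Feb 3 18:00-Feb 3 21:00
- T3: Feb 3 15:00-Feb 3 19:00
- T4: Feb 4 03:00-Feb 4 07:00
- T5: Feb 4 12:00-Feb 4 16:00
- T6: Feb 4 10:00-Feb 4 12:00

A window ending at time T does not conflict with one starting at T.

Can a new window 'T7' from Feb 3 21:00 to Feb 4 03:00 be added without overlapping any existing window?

T1: ends Feb 3 12:00 at or before T7 starts Feb 3 21:00 → clear.
T3: ends Feb 3 19:00 at or before T7 starts Feb 3 21:00 → clear.
T2: ends Feb 3 21:00 at or before T7 starts Feb 3 21:00 → clear.
T4: starts Feb 4 03:00 at or after T7 ends Feb 4 03:00 → clear.
T6: starts Feb 4 10:00 at or after T7 ends Feb 4 03:00 → clear.
T5: starts Feb 4 12:00 at or after T7 ends Feb 4 03:00 → clear.

Yes — the slot is free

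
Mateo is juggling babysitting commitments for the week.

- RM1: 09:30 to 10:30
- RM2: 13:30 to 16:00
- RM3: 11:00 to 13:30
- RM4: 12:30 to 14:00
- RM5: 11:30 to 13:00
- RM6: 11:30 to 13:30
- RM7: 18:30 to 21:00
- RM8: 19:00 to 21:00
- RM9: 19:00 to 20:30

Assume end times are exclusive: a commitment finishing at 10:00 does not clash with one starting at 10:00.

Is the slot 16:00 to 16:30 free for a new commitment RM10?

Yes — the slot is free

RM1: ends 10:30 at or before RM10 starts 16:00 → clear.
RM3: ends 13:30 at or before RM10 starts 16:00 → clear.
RM5: ends 13:00 at or before RM10 starts 16:00 → clear.
RM6: ends 13:30 at or before RM10 starts 16:00 → clear.
RM4: ends 14:00 at or before RM10 starts 16:00 → clear.
RM2: ends 16:00 at or before RM10 starts 16:00 → clear.
RM7: starts 18:30 at or after RM10 ends 16:30 → clear.
RM8: starts 19:00 at or after RM10 ends 16:30 → clear.
RM9: starts 19:00 at or after RM10 ends 16:30 → clear.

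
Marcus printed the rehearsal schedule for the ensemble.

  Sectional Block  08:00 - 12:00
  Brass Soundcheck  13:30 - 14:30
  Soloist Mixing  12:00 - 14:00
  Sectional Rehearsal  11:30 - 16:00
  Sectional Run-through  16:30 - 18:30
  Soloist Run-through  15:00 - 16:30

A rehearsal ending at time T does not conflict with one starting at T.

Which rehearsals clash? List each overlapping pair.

Brass Soundcheck & Sectional Rehearsal, Brass Soundcheck & Soloist Mixing, Sectional Block & Sectional Rehearsal, Sectional Rehearsal & Soloist Mixing, Sectional Rehearsal & Soloist Run-through

Check each pair: they overlap iff neither finishes before the other starts.
Sorted by start: Sectional Block, Sectional Rehearsal, Soloist Mixing, Brass Soundcheck, Soloist Run-through, Sectional Run-through.
Sectional Rehearsal starts before Sectional Block ends → Sectional Block and Sectional Rehearsal overlap.
Soloist Mixing starts exactly when Sectional Block ends (back-to-back, no overlap), so Sectional Block has no further overlaps.
Soloist Mixing starts before Sectional Rehearsal ends → Sectional Rehearsal and Soloist Mixing overlap.
Brass Soundcheck starts before Sectional Rehearsal ends → Sectional Rehearsal and Brass Soundcheck overlap.
Soloist Run-through starts before Sectional Rehearsal ends → Sectional Rehearsal and Soloist Run-through overlap.
Sectional Run-through starts after Sectional Rehearsal ends.
Brass Soundcheck starts before Soloist Mixing ends → Soloist Mixing and Brass Soundcheck overlap.
Soloist Run-through starts after Soloist Mixing ends, so Soloist Mixing has no further overlaps.
Soloist Run-through starts after Brass Soundcheck ends, so Brass Soundcheck has no further overlaps.
Sectional Run-through starts exactly when Soloist Run-through ends (back-to-back, no overlap).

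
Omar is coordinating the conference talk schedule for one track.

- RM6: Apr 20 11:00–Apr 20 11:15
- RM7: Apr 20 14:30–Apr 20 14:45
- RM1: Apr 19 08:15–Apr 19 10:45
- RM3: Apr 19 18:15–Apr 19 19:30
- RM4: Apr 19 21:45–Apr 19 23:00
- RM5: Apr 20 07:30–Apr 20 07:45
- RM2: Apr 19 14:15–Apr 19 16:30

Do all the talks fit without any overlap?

Sorted by start: RM1, RM2, RM3, RM4, RM5, RM6, RM7.
RM2 starts after RM1 ends, so RM1 has no further overlaps.
RM3 starts after RM2 ends, so RM2 has no further overlaps.
RM4 starts after RM3 ends, so RM3 has no further overlaps.
RM5 starts after RM4 ends, so RM4 has no further overlaps.
RM6 starts after RM5 ends, so RM5 has no further overlaps.
RM7 starts after RM6 ends.
Every pair is clear; the schedule has no overlaps.

Yes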